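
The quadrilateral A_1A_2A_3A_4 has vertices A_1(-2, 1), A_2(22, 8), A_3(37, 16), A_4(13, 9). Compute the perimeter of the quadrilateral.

|A_1A_2| = √((24)² + (7)²) = √625 = 25
|A_2A_3| = √((15)² + (8)²) = √289 = 17
|A_3A_4| = √((-24)² + (-7)²) = √625 = 25
|A_4A_1| = √((-15)² + (-8)²) = √289 = 17
Perimeter = 25 + 17 + 25 + 17 = 84.

84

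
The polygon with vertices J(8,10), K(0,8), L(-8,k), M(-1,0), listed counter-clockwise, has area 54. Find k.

-10

Write out the shoelace sum; only the two edges meeting at L involve k:
2·Area = [(0·k − (-8)·8) + ((-8)·0 − (-1)·k)] + 54
       = 1·k + 118 = 108
⇒ k = -10.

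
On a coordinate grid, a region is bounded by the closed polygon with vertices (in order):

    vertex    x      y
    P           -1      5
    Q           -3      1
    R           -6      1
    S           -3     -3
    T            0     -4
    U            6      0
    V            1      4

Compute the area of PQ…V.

53.5

Apply the shoelace (surveyor's) formula: 2A = Σ (x_i·y_{i+1} − x_{i+1}·y_i), indices taken mod 7.
Σ = (14) + (3) + (21) + (12) + (24) + (24) + (9) = 107
Area = |Σ|/2 = 53.5.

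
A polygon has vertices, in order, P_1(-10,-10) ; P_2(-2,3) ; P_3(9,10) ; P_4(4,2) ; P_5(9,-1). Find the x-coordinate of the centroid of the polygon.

67/241

Apply the surveyor's formula. First the cross-terms c_i = x_i·y_{i+1} − x_{i+1}·y_i:
  -50, -47, -22, -22, -100  ⇒  2A = -241, A = -120.5.
Then Σ (x_i + x_{i+1})·c_i = -201, so x̄ = -201 / (6·(-120.5)) = 67/241.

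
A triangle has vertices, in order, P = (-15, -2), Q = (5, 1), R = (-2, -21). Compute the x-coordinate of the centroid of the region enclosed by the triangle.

-4

Apply the shoelace (surveyor's) formula. First the cross-terms c_i = x_i·y_{i+1} − x_{i+1}·y_i:
  -5, -103, -311  ⇒  2A = -419, A = -209.5.
Then Σ (x_i + x_{i+1})·c_i = 5028, so x̄ = 5028 / (6·(-209.5)) = -4.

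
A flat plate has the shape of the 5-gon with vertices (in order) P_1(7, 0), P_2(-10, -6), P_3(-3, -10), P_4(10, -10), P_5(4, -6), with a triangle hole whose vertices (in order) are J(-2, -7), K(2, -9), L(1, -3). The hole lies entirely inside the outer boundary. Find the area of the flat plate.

85

Outer boundary:
Apply the surveyor's formula: 2A = Σ (x_i·y_{i+1} − x_{i+1}·y_i), indices taken mod 5.
P_1→P_2: (7)(-6) − (-10)(0) = -42
P_2→P_3: (-10)(-10) − (-3)(-6) = 82
P_3→P_4: (-3)(-10) − (10)(-10) = 130
P_4→P_5: (10)(-6) − (4)(-10) = -20
P_5→P_1: (4)(0) − (7)(-6) = 42
Σ = 192
Area = |Σ|/2 = 96.
Hole:
Apply the surveyor's formula: 2A = Σ (x_i·y_{i+1} − x_{i+1}·y_i), indices taken mod 3.
Σ = (32) + (3) + (-13) = 22
Area = |Σ|/2 = 11.
Net area = 96 − 11 = 85.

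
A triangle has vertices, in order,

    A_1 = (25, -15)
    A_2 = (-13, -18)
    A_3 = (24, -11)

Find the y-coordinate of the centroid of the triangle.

-44/3

Apply Gauss's area formula. First the cross-terms c_i = x_i·y_{i+1} − x_{i+1}·y_i:
  -645, 575, -85  ⇒  2A = -155, A = -77.5.
Then Σ (y_i + y_{i+1})·c_i = 6820, so ȳ = 6820 / (6·(-77.5)) = -44/3.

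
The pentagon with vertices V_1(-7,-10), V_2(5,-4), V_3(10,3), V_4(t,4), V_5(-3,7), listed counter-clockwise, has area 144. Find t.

6

Write out the shoelace sum; only the two edges meeting at V_4 involve t:
2·Area = [(10·4 − t·3) + (t·7 − (-3)·4)] + 212
       = 4·t + 264 = 288
⇒ t = 6.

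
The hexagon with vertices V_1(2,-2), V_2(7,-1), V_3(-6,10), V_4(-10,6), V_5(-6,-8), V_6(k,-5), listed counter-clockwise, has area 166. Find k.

Write out the shoelace sum; only the two edges meeting at V_6 involve k:
2·Area = [((-6)·(-5) − k·(-8)) + (k·(-2) − 2·(-5))] + 256
       = 6·k + 296 = 332
⇒ k = 6.

6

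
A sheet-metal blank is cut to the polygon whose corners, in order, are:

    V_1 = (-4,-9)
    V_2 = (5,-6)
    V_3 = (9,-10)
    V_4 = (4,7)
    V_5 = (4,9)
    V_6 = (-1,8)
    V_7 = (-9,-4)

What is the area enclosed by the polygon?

Apply the shoelace formula: 2A = Σ (x_i·y_{i+1} − x_{i+1}·y_i), indices taken mod 7.
V_1→V_2: (-4)(-6) − (5)(-9) = 69
V_2→V_3: (5)(-10) − (9)(-6) = 4
V_3→V_4: (9)(7) − (4)(-10) = 103
V_4→V_5: (4)(9) − (4)(7) = 8
V_5→V_6: (4)(8) − (-1)(9) = 41
V_6→V_7: (-1)(-4) − (-9)(8) = 76
V_7→V_1: (-9)(-9) − (-4)(-4) = 65
Σ = 366
Area = |Σ|/2 = 183.

183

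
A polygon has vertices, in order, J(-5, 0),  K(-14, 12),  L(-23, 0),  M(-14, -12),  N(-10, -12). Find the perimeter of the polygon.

|JK| = √((-9)² + (12)²) = √225 = 15
|KL| = √((-9)² + (-12)²) = √225 = 15
|LM| = √((9)² + (-12)²) = √225 = 15
|MN| = √((4)² + (0)²) = √16 = 4
|NJ| = √((5)² + (12)²) = √169 = 13
Perimeter = 15 + 15 + 15 + 4 + 13 = 62.

62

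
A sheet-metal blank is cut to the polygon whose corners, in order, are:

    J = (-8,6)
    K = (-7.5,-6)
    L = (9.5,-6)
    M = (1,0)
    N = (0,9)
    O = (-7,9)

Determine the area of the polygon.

151.5

Cross-terms: 93, 102, 6, 9, 63, 30  ⇒  Σ = 303
Area = |Σ|/2 = 151.5.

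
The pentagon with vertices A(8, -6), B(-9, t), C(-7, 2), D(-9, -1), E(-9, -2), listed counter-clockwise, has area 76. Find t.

Write out the shoelace sum; only the two edges meeting at B involve t:
2·Area = [(8·t − (-9)·(-6)) + ((-9)·2 − (-7)·t)] + 104
       = 15·t + 32 = 152
⇒ t = 8.

8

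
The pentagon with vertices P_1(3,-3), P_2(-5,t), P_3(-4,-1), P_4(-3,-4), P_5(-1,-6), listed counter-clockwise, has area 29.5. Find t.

3

Write out the shoelace sum; only the two edges meeting at P_2 involve t:
2·Area = [(3·t − (-5)·(-3)) + ((-5)·(-1) − (-4)·t)] + 48
       = 7·t + 38 = 59
⇒ t = 3.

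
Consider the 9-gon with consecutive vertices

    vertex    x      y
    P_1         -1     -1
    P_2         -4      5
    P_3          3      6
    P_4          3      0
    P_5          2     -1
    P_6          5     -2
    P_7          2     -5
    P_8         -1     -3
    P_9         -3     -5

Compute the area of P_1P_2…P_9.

Σ = (-9) + (-39) + (-18) + (-3) + (1) + (-21) + (-11) + (-4) + (-2) = -106
Area = |Σ|/2 = 53.

53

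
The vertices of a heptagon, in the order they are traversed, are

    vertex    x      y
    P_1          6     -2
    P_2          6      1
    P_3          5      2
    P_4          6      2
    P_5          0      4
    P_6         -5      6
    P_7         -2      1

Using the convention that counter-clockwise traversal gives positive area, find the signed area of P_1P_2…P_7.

Σ = (18) + (7) + (-2) + (24) + (20) + (7) + (-2) = 72
Signed area = Σ/2 = 36 (positive ⇒ counter-clockwise traversal).

36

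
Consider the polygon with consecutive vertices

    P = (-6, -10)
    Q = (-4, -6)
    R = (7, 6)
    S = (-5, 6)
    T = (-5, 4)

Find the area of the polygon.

85

Apply Gauss's area formula: 2A = Σ (x_i·y_{i+1} − x_{i+1}·y_i), indices taken mod 5.
P→Q: (-6)(-6) − (-4)(-10) = -4
Q→R: (-4)(6) − (7)(-6) = 18
R→S: (7)(6) − (-5)(6) = 72
S→T: (-5)(4) − (-5)(6) = 10
T→P: (-5)(-10) − (-6)(4) = 74
Σ = 170
Area = |Σ|/2 = 85.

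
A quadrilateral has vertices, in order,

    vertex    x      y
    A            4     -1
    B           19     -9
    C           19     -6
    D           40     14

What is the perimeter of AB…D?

88

|AB| = √((15)² + (-8)²) = √289 = 17
|BC| = √((0)² + (3)²) = √9 = 3
|CD| = √((21)² + (20)²) = √841 = 29
|DA| = √((-36)² + (-15)²) = √1521 = 39
Perimeter = 17 + 3 + 29 + 39 = 88.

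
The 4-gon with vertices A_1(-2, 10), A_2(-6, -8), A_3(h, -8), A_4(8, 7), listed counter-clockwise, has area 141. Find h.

The doubled signed area Σ (x_i y_{i+1} − x_{i+1} y_i) is linear in h.
With h=0 it equals 282; the coefficient of h is 15 (from the two edges through A_3).
So 15·h + 282 = 2·141 = 282 ⇒ h = 0.

0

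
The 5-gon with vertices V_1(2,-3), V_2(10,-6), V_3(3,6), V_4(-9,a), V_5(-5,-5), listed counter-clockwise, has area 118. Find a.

The doubled signed area Σ (x_i y_{i+1} − x_{i+1} y_i) is linear in a.
With a=0 it equals 220; the coefficient of a is 8 (from the two edges through V_4).
So 8·a + 220 = 2·118 = 236 ⇒ a = 2.

2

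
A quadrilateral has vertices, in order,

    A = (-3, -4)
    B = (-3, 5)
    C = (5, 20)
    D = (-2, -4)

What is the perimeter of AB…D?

52

|AB| = √((0)² + (9)²) = √81 = 9
|BC| = √((8)² + (15)²) = √289 = 17
|CD| = √((-7)² + (-24)²) = √625 = 25
|DA| = √((-1)² + (0)²) = √1 = 1
Perimeter = 9 + 17 + 25 + 1 = 52.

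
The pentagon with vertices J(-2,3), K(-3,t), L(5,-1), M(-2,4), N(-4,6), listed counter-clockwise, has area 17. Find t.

The doubled signed area Σ (x_i y_{i+1} − x_{i+1} y_i) is linear in t.
With t=0 it equals 34; the coefficient of t is -7 (from the two edges through K).
So -7·t + 34 = 2·17 = 34 ⇒ t = 0.

0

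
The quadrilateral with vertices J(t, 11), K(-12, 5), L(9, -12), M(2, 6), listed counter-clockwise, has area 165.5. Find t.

0

Write out the shoelace sum; only the two edges meeting at J involve t:
2·Area = [(2·11 − t·6) + (t·5 − (-12)·11)] + 177
       = -1·t + 331 = 331
⇒ t = 0.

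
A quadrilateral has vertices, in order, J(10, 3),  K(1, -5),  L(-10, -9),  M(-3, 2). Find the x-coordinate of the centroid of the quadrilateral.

-89/141

Apply the surveyor's formula. First the cross-terms c_i = x_i·y_{i+1} − x_{i+1}·y_i:
  -53, -59, -47, -29  ⇒  2A = -188, A = -94.
Then Σ (x_i + x_{i+1})·c_i = 356, so x̄ = 356 / (6·(-94)) = -89/141.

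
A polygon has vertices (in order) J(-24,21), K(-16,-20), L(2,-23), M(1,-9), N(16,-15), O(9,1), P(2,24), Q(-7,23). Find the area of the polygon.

Apply the surveyor's formula: 2A = Σ (x_i·y_{i+1} − x_{i+1}·y_i), indices taken mod 8.
J→K: (-24)(-20) − (-16)(21) = 816
K→L: (-16)(-23) − (2)(-20) = 408
L→M: (2)(-9) − (1)(-23) = 5
M→N: (1)(-15) − (16)(-9) = 129
N→O: (16)(1) − (9)(-15) = 151
O→P: (9)(24) − (2)(1) = 214
P→Q: (2)(23) − (-7)(24) = 214
Q→J: (-7)(21) − (-24)(23) = 405
Σ = 2342
Area = |Σ|/2 = 1171.

1171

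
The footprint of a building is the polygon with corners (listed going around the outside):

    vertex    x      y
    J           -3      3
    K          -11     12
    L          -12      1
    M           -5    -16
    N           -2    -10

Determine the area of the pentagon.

Σ = (-3) + (133) + (197) + (18) + (-36) = 309
Area = |Σ|/2 = 154.5.

154.5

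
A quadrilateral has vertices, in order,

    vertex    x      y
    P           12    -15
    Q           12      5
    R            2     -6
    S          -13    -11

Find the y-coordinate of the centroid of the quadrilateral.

Apply the shoelace (surveyor's) formula. First the cross-terms c_i = x_i·y_{i+1} − x_{i+1}·y_i:
  240, -82, -100, 327  ⇒  2A = 385, A = 192.5.
Then Σ (y_i + y_{i+1})·c_i = -9120, so ȳ = -9120 / (6·192.5) = -608/77.

-608/77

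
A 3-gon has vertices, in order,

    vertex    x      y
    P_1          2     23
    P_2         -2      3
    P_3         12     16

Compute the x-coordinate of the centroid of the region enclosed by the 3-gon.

4

Apply the shoelace (surveyor's) formula. First the cross-terms c_i = x_i·y_{i+1} − x_{i+1}·y_i:
  52, -68, 244  ⇒  2A = 228, A = 114.
Then Σ (x_i + x_{i+1})·c_i = 2736, so x̄ = 2736 / (6·114) = 4.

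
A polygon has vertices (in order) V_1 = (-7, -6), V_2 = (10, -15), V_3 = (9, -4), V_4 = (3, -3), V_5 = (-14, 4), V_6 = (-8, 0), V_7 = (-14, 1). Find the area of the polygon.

Apply the shoelace formula: 2A = Σ (x_i·y_{i+1} − x_{i+1}·y_i), indices taken mod 7.
V_1→V_2: (-7)(-15) − (10)(-6) = 165
V_2→V_3: (10)(-4) − (9)(-15) = 95
V_3→V_4: (9)(-3) − (3)(-4) = -15
V_4→V_5: (3)(4) − (-14)(-3) = -30
V_5→V_6: (-14)(0) − (-8)(4) = 32
V_6→V_7: (-8)(1) − (-14)(0) = -8
V_7→V_1: (-14)(-6) − (-7)(1) = 91
Σ = 330
Area = |Σ|/2 = 165.

165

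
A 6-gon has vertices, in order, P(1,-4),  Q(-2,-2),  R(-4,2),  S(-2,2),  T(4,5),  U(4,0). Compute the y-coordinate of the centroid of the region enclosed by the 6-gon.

Apply Gauss's area formula. First the cross-terms c_i = x_i·y_{i+1} − x_{i+1}·y_i:
  -10, -12, -4, -18, -20, -16  ⇒  2A = -80, A = -40.
Then Σ (y_i + y_{i+1})·c_i = -118, so ȳ = -118 / (6·(-40)) = 59/120.

59/120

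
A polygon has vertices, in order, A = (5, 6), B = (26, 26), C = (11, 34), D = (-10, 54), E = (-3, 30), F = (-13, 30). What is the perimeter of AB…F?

140

|AB| = √((21)² + (20)²) = √841 = 29
|BC| = √((-15)² + (8)²) = √289 = 17
|CD| = √((-21)² + (20)²) = √841 = 29
|DE| = √((7)² + (-24)²) = √625 = 25
|EF| = √((-10)² + (0)²) = √100 = 10
|FA| = √((18)² + (-24)²) = √900 = 30
Perimeter = 29 + 17 + 29 + 25 + 10 + 30 = 140.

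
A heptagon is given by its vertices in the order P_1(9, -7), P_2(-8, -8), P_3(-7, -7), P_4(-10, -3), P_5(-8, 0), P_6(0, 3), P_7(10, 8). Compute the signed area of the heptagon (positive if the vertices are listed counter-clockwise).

P_1→P_2: (9)(-8) − (-8)(-7) = -128
P_2→P_3: (-8)(-7) − (-7)(-8) = 0
P_3→P_4: (-7)(-3) − (-10)(-7) = -49
P_4→P_5: (-10)(0) − (-8)(-3) = -24
P_5→P_6: (-8)(3) − (0)(0) = -24
P_6→P_7: (0)(8) − (10)(3) = -30
P_7→P_1: (10)(-7) − (9)(8) = -142
Σ = -397
Signed area = Σ/2 = -198.5 (negative ⇒ clockwise traversal).

-198.5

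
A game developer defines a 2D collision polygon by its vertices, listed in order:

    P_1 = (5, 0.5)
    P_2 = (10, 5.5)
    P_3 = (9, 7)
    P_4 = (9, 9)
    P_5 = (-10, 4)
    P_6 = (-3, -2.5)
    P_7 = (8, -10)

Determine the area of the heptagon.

164

P_1→P_2: (5)(5.5) − (10)(0.5) = 22.5
P_2→P_3: (10)(7) − (9)(5.5) = 20.5
P_3→P_4: (9)(9) − (9)(7) = 18
P_4→P_5: (9)(4) − (-10)(9) = 126
P_5→P_6: (-10)(-2.5) − (-3)(4) = 37
P_6→P_7: (-3)(-10) − (8)(-2.5) = 50
P_7→P_1: (8)(0.5) − (5)(-10) = 54
Σ = 328
Area = |Σ|/2 = 164.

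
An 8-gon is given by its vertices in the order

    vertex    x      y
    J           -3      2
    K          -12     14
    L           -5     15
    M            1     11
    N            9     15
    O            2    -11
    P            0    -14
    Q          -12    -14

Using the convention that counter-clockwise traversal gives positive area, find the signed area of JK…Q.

Apply the shoelace (surveyor's) formula: 2A = Σ (x_i·y_{i+1} − x_{i+1}·y_i), indices taken mod 8.
Σ = (-18) + (-110) + (-70) + (-84) + (-129) + (-28) + (-168) + (-66) = -673
Signed area = Σ/2 = -336.5 (negative ⇒ clockwise traversal).

-336.5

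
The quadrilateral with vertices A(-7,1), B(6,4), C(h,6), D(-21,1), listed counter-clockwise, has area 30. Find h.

Write out the shoelace sum; only the two edges meeting at C involve h:
2·Area = [(6·6 − h·4) + (h·1 − (-21)·6)] + -48
       = -3·h + 114 = 60
⇒ h = 18.

18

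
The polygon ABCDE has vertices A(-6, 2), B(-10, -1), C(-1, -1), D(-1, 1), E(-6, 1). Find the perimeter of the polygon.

|AB| = √((-4)² + (-3)²) = √25 = 5
|BC| = √((9)² + (0)²) = √81 = 9
|CD| = √((0)² + (2)²) = √4 = 2
|DE| = √((-5)² + (0)²) = √25 = 5
|EA| = √((0)² + (1)²) = √1 = 1
Perimeter = 5 + 9 + 2 + 5 + 1 = 22.

22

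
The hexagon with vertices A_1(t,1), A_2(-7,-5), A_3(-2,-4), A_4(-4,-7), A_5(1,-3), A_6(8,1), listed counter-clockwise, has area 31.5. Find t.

Write out the shoelace sum; only the two edges meeting at A_1 involve t:
2·Area = [(8·1 − t·1) + (t·(-5) − (-7)·1)] + 60
       = -6·t + 75 = 63
⇒ t = 2.

2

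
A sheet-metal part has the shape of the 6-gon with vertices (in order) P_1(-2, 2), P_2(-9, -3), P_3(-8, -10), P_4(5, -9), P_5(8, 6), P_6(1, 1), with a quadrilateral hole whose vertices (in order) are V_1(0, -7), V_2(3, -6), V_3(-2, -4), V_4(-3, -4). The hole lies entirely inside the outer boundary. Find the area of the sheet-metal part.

Outer boundary:
Apply the shoelace (surveyor's) formula: 2A = Σ (x_i·y_{i+1} − x_{i+1}·y_i), indices taken mod 6.
Σ = (24) + (66) + (122) + (102) + (2) + (4) = 320
Area = |Σ|/2 = 160.
Hole:
Apply Gauss's area formula: 2A = Σ (x_i·y_{i+1} − x_{i+1}·y_i), indices taken mod 4.
Σ = (21) + (-24) + (-4) + (21) = 14
Area = |Σ|/2 = 7.
Net area = 160 − 7 = 153.

153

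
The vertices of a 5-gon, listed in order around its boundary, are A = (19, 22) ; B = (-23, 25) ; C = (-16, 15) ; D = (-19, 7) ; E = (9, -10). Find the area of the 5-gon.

862

Apply the surveyor's formula: 2A = Σ (x_i·y_{i+1} − x_{i+1}·y_i), indices taken mod 5.
Cross-terms: 981, 55, 173, 127, 388  ⇒  Σ = 1724
Area = |Σ|/2 = 862.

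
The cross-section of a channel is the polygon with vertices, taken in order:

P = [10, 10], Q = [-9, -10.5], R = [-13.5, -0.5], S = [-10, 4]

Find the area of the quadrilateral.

175.625

Apply Gauss's area formula: 2A = Σ (x_i·y_{i+1} − x_{i+1}·y_i), indices taken mod 4.
P→Q: (10)(-10.5) − (-9)(10) = -15
Q→R: (-9)(-0.5) − (-13.5)(-10.5) = -137.25
R→S: (-13.5)(4) − (-10)(-0.5) = -59
S→P: (-10)(10) − (10)(4) = -140
Σ = -351.25
Area = |Σ|/2 = 175.625.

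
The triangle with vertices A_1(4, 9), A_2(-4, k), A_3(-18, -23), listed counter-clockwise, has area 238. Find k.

19

The doubled signed area Σ (x_i y_{i+1} − x_{i+1} y_i) is linear in k.
With k=0 it equals 58; the coefficient of k is 22 (from the two edges through A_2).
So 22·k + 58 = 2·238 = 476 ⇒ k = 19.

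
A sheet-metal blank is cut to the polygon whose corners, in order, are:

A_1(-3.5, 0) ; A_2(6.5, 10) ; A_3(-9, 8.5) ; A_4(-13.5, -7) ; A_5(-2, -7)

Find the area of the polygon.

172

Apply the surveyor's formula: 2A = Σ (x_i·y_{i+1} − x_{i+1}·y_i), indices taken mod 5.
Σ = (-35) + (145.25) + (177.75) + (80.5) + (-24.5) = 344
Area = |Σ|/2 = 172.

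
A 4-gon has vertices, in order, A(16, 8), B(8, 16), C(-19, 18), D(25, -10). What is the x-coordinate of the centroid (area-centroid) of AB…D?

644/111

Apply the surveyor's formula. First the cross-terms c_i = x_i·y_{i+1} − x_{i+1}·y_i:
  192, 448, -260, 360  ⇒  2A = 740, A = 370.
Then Σ (x_i + x_{i+1})·c_i = 12880, so x̄ = 12880 / (6·370) = 644/111.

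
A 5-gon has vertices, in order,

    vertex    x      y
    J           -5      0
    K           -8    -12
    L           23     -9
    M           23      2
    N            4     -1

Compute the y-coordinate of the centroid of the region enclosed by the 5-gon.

Apply the shoelace formula. First the cross-terms c_i = x_i·y_{i+1} − x_{i+1}·y_i:
  60, 348, 253, -31, -5  ⇒  2A = 625, A = 312.5.
Then Σ (y_i + y_{i+1})·c_i = -9825, so ȳ = -9825 / (6·312.5) = -5.24.

-5.24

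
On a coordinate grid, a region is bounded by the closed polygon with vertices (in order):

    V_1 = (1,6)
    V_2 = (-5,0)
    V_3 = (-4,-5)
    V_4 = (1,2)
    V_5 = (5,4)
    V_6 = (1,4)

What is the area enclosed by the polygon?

V_1→V_2: (1)(0) − (-5)(6) = 30
V_2→V_3: (-5)(-5) − (-4)(0) = 25
V_3→V_4: (-4)(2) − (1)(-5) = -3
V_4→V_5: (1)(4) − (5)(2) = -6
V_5→V_6: (5)(4) − (1)(4) = 16
V_6→V_1: (1)(6) − (1)(4) = 2
Σ = 64
Area = |Σ|/2 = 32.

32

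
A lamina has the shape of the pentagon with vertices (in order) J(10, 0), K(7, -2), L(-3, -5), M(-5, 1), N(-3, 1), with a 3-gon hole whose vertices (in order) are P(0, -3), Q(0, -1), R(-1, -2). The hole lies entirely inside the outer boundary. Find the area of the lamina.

49.5

Outer boundary:
Apply the shoelace (surveyor's) formula: 2A = Σ (x_i·y_{i+1} − x_{i+1}·y_i), indices taken mod 5.
Σ = (-20) + (-41) + (-28) + (-2) + (-10) = -101
Area = |Σ|/2 = 50.5.
Hole:
Σ = (0) + (-1) + (3) = 2
Area = |Σ|/2 = 1.
Net area = 50.5 − 1 = 49.5.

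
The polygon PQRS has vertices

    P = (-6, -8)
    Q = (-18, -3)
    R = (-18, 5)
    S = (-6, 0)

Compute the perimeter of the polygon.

42

|PQ| = √((-12)² + (5)²) = √169 = 13
|QR| = √((0)² + (8)²) = √64 = 8
|RS| = √((12)² + (-5)²) = √169 = 13
|SP| = √((0)² + (-8)²) = √64 = 8
Perimeter = 13 + 8 + 13 + 8 = 42.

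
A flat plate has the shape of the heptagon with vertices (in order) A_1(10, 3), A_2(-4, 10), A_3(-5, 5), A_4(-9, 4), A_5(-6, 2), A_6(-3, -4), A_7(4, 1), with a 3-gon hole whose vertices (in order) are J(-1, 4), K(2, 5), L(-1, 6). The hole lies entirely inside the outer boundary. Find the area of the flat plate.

Outer boundary:
Apply Gauss's area formula: 2A = Σ (x_i·y_{i+1} − x_{i+1}·y_i), indices taken mod 7.
Cross-terms: 112, 30, 25, 6, 30, 13, 2  ⇒  Σ = 218
Area = |Σ|/2 = 109.
Hole:
J→K: (-1)(5) − (2)(4) = -13
K→L: (2)(6) − (-1)(5) = 17
L→J: (-1)(4) − (-1)(6) = 2
Σ = 6
Area = |Σ|/2 = 3.
Net area = 109 − 3 = 106.

106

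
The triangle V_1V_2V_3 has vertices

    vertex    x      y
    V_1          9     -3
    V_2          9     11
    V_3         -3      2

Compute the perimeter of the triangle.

|V_1V_2| = √((0)² + (14)²) = √196 = 14
|V_2V_3| = √((-12)² + (-9)²) = √225 = 15
|V_3V_1| = √((12)² + (-5)²) = √169 = 13
Perimeter = 14 + 15 + 13 = 42.

42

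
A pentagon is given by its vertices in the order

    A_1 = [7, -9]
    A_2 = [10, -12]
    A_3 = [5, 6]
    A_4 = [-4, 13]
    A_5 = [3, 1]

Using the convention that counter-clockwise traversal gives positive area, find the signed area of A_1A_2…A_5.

69

Apply the shoelace formula: 2A = Σ (x_i·y_{i+1} − x_{i+1}·y_i), indices taken mod 5.
A_1→A_2: (7)(-12) − (10)(-9) = 6
A_2→A_3: (10)(6) − (5)(-12) = 120
A_3→A_4: (5)(13) − (-4)(6) = 89
A_4→A_5: (-4)(1) − (3)(13) = -43
A_5→A_1: (3)(-9) − (7)(1) = -34
Σ = 138
Signed area = Σ/2 = 69 (positive ⇒ counter-clockwise traversal).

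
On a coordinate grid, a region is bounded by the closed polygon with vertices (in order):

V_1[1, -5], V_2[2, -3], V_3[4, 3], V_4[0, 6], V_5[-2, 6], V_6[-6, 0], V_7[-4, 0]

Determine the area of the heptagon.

58.5

Apply the shoelace formula: 2A = Σ (x_i·y_{i+1} − x_{i+1}·y_i), indices taken mod 7.
V_1→V_2: (1)(-3) − (2)(-5) = 7
V_2→V_3: (2)(3) − (4)(-3) = 18
V_3→V_4: (4)(6) − (0)(3) = 24
V_4→V_5: (0)(6) − (-2)(6) = 12
V_5→V_6: (-2)(0) − (-6)(6) = 36
V_6→V_7: (-6)(0) − (-4)(0) = 0
V_7→V_1: (-4)(-5) − (1)(0) = 20
Σ = 117
Area = |Σ|/2 = 58.5.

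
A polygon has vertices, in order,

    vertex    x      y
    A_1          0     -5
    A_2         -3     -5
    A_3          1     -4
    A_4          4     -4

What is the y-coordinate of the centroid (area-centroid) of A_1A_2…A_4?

Apply Gauss's area formula. First the cross-terms c_i = x_i·y_{i+1} − x_{i+1}·y_i:
  -15, 17, 12, -20  ⇒  2A = -6, A = -3.
Then Σ (y_i + y_{i+1})·c_i = 81, so ȳ = 81 / (6·(-3)) = -4.5.

-4.5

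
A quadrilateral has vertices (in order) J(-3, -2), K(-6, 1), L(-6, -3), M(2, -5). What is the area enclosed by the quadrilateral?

Apply the shoelace (surveyor's) formula: 2A = Σ (x_i·y_{i+1} − x_{i+1}·y_i), indices taken mod 4.
Σ = (-15) + (24) + (36) + (-19) = 26
Area = |Σ|/2 = 13.

13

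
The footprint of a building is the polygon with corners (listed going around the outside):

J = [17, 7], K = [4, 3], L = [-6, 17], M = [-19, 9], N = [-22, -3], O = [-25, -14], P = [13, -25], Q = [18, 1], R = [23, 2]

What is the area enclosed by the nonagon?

Apply the shoelace (surveyor's) formula: 2A = Σ (x_i·y_{i+1} − x_{i+1}·y_i), indices taken mod 9.
J→K: (17)(3) − (4)(7) = 23
K→L: (4)(17) − (-6)(3) = 86
L→M: (-6)(9) − (-19)(17) = 269
M→N: (-19)(-3) − (-22)(9) = 255
N→O: (-22)(-14) − (-25)(-3) = 233
O→P: (-25)(-25) − (13)(-14) = 807
P→Q: (13)(1) − (18)(-25) = 463
Q→R: (18)(2) − (23)(1) = 13
R→J: (23)(7) − (17)(2) = 127
Σ = 2276
Area = |Σ|/2 = 1138.

1138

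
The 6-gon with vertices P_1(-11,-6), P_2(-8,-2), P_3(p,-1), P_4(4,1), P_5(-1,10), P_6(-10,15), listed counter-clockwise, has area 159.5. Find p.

Write out the shoelace sum; only the two edges meeting at P_3 involve p:
2·Area = [((-8)·(-1) − p·(-2)) + (p·1 − 4·(-1))] + 325
       = 3·p + 337 = 319
⇒ p = -6.

-6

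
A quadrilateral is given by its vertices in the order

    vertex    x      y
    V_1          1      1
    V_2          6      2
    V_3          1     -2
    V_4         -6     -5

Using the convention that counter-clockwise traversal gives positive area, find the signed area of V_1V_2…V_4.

Apply the shoelace (surveyor's) formula: 2A = Σ (x_i·y_{i+1} − x_{i+1}·y_i), indices taken mod 4.
Σ = (-4) + (-14) + (-17) + (-1) = -36
Signed area = Σ/2 = -18 (negative ⇒ clockwise traversal).

-18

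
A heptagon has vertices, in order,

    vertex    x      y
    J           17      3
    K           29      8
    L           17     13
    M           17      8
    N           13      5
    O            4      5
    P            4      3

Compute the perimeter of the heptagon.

60

|JK| = √((12)² + (5)²) = √169 = 13
|KL| = √((-12)² + (5)²) = √169 = 13
|LM| = √((0)² + (-5)²) = √25 = 5
|MN| = √((-4)² + (-3)²) = √25 = 5
|NO| = √((-9)² + (0)²) = √81 = 9
|OP| = √((0)² + (-2)²) = √4 = 2
|PJ| = √((13)² + (0)²) = √169 = 13
Perimeter = 13 + 13 + 5 + 5 + 9 + 2 + 13 = 60.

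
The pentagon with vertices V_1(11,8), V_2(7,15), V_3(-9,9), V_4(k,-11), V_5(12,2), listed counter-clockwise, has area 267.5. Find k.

The doubled signed area Σ (x_i y_{i+1} − x_{i+1} y_i) is linear in k.
With k=0 it equals 612; the coefficient of k is -7 (from the two edges through V_4).
So -7·k + 612 = 2·267.5 = 535 ⇒ k = 11.

11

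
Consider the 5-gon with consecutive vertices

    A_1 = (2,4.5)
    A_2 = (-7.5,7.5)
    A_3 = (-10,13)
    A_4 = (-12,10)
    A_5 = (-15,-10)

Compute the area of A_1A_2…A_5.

Apply the surveyor's formula: 2A = Σ (x_i·y_{i+1} − x_{i+1}·y_i), indices taken mod 5.
Σ = (48.75) + (-22.5) + (56) + (270) + (-47.5) = 304.75
Area = |Σ|/2 = 152.375.

152.375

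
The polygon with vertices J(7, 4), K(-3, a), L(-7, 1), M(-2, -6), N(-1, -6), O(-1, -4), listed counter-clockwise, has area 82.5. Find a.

6

The doubled signed area Σ (x_i y_{i+1} − x_{i+1} y_i) is linear in a.
With a=0 it equals 81; the coefficient of a is 14 (from the two edges through K).
So 14·a + 81 = 2·82.5 = 165 ⇒ a = 6.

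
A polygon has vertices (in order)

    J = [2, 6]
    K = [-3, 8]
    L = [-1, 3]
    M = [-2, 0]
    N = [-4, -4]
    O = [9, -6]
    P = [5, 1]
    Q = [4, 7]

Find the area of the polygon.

93.5

Cross-terms: 34, -1, 6, 8, 60, 39, 31, 10  ⇒  Σ = 187
Area = |Σ|/2 = 93.5.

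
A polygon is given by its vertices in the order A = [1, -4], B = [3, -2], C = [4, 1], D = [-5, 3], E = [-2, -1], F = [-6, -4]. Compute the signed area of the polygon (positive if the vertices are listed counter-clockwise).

39.5

Apply Gauss's area formula: 2A = Σ (x_i·y_{i+1} − x_{i+1}·y_i), indices taken mod 6.
A→B: (1)(-2) − (3)(-4) = 10
B→C: (3)(1) − (4)(-2) = 11
C→D: (4)(3) − (-5)(1) = 17
D→E: (-5)(-1) − (-2)(3) = 11
E→F: (-2)(-4) − (-6)(-1) = 2
F→A: (-6)(-4) − (1)(-4) = 28
Σ = 79
Signed area = Σ/2 = 39.5 (positive ⇒ counter-clockwise traversal).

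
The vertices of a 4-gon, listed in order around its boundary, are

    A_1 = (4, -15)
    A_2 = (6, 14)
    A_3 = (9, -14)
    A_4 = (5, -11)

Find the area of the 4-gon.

Apply Gauss's area formula: 2A = Σ (x_i·y_{i+1} − x_{i+1}·y_i), indices taken mod 4.
A_1→A_2: (4)(14) − (6)(-15) = 146
A_2→A_3: (6)(-14) − (9)(14) = -210
A_3→A_4: (9)(-11) − (5)(-14) = -29
A_4→A_1: (5)(-15) − (4)(-11) = -31
Σ = -124
Area = |Σ|/2 = 62.

62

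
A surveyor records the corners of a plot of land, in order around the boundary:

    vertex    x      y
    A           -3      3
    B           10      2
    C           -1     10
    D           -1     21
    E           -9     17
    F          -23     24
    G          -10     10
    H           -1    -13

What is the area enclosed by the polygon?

255

Apply the shoelace (surveyor's) formula: 2A = Σ (x_i·y_{i+1} − x_{i+1}·y_i), indices taken mod 8.
Σ = (-36) + (102) + (-11) + (172) + (175) + (10) + (140) + (-42) = 510
Area = |Σ|/2 = 255.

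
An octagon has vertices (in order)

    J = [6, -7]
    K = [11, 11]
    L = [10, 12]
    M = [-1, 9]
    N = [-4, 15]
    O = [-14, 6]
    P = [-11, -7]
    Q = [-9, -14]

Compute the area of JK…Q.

438

Σ = (143) + (22) + (102) + (21) + (186) + (164) + (91) + (147) = 876
Area = |Σ|/2 = 438.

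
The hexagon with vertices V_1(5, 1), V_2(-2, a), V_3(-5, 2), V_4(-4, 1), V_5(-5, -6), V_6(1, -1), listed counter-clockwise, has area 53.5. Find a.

Write out the shoelace sum; only the two edges meeting at V_2 involve a:
2·Area = [(5·a − (-2)·1) + ((-2)·2 − (-5)·a)] + 49
       = 10·a + 47 = 107
⇒ a = 6.

6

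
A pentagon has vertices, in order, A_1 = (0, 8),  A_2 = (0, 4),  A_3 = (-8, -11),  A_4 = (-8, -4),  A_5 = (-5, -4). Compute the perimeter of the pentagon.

44

|A_1A_2| = √((0)² + (-4)²) = √16 = 4
|A_2A_3| = √((-8)² + (-15)²) = √289 = 17
|A_3A_4| = √((0)² + (7)²) = √49 = 7
|A_4A_5| = √((3)² + (0)²) = √9 = 3
|A_5A_1| = √((5)² + (12)²) = √169 = 13
Perimeter = 4 + 17 + 7 + 3 + 13 = 44.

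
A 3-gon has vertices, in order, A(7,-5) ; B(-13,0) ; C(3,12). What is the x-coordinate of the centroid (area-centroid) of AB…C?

Apply Gauss's area formula. First the cross-terms c_i = x_i·y_{i+1} − x_{i+1}·y_i:
  -65, -156, -99  ⇒  2A = -320, A = -160.
Then Σ (x_i + x_{i+1})·c_i = 960, so x̄ = 960 / (6·(-160)) = -1.

-1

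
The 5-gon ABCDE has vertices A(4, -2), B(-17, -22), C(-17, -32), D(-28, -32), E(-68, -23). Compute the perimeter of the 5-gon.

|AB| = √((-21)² + (-20)²) = √841 = 29
|BC| = √((0)² + (-10)²) = √100 = 10
|CD| = √((-11)² + (0)²) = √121 = 11
|DE| = √((-40)² + (9)²) = √1681 = 41
|EA| = √((72)² + (21)²) = √5625 = 75
Perimeter = 29 + 10 + 11 + 41 + 75 = 166.

166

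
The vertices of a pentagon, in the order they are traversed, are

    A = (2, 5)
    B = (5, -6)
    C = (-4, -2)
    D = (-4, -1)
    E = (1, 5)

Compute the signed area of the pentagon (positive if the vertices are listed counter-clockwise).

Apply the shoelace (surveyor's) formula: 2A = Σ (x_i·y_{i+1} − x_{i+1}·y_i), indices taken mod 5.
Cross-terms: -37, -34, -4, -19, -5  ⇒  Σ = -99
Signed area = Σ/2 = -49.5 (negative ⇒ clockwise traversal).

-49.5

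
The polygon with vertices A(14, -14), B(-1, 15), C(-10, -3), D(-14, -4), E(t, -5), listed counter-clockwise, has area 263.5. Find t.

Write out the shoelace sum; only the two edges meeting at E involve t:
2·Area = [((-14)·(-5) − t·(-4)) + (t·(-14) − 14·(-5))] + 347
       = -10·t + 487 = 527
⇒ t = -4.

-4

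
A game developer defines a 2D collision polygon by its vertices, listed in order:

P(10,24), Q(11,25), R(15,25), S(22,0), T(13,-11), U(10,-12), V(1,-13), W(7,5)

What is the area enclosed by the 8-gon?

Cross-terms: -14, -100, -550, -242, -46, -118, 96, 118  ⇒  Σ = -856
Area = |Σ|/2 = 428.

428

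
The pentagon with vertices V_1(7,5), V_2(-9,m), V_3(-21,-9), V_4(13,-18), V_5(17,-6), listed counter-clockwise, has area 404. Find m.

-6

The doubled signed area Σ (x_i y_{i+1} − x_{i+1} y_i) is linear in m.
With m=0 it equals 976; the coefficient of m is 28 (from the two edges through V_2).
So 28·m + 976 = 2·404 = 808 ⇒ m = -6.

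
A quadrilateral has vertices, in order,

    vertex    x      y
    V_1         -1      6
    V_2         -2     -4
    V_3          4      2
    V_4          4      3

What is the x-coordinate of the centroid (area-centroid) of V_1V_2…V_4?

89/177

Apply the surveyor's formula. First the cross-terms c_i = x_i·y_{i+1} − x_{i+1}·y_i:
  16, 12, 4, 27  ⇒  2A = 59, A = 29.5.
Then Σ (x_i + x_{i+1})·c_i = 89, so x̄ = 89 / (6·29.5) = 89/177.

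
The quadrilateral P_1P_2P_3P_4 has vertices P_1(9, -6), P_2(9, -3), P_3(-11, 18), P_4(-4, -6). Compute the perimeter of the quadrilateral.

|P_1P_2| = √((0)² + (3)²) = √9 = 3
|P_2P_3| = √((-20)² + (21)²) = √841 = 29
|P_3P_4| = √((7)² + (-24)²) = √625 = 25
|P_4P_1| = √((13)² + (0)²) = √169 = 13
Perimeter = 3 + 29 + 25 + 13 = 70.

70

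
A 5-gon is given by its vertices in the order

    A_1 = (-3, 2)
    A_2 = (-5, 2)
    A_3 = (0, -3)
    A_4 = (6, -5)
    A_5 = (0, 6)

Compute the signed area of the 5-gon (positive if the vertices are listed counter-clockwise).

Σ = (4) + (15) + (18) + (36) + (18) = 91
Signed area = Σ/2 = 45.5 (positive ⇒ counter-clockwise traversal).

45.5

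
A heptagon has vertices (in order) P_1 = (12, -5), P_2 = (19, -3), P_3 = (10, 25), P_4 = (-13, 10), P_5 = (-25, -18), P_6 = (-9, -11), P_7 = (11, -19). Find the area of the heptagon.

1025.5

Apply the shoelace (surveyor's) formula: 2A = Σ (x_i·y_{i+1} − x_{i+1}·y_i), indices taken mod 7.
P_1→P_2: (12)(-3) − (19)(-5) = 59
P_2→P_3: (19)(25) − (10)(-3) = 505
P_3→P_4: (10)(10) − (-13)(25) = 425
P_4→P_5: (-13)(-18) − (-25)(10) = 484
P_5→P_6: (-25)(-11) − (-9)(-18) = 113
P_6→P_7: (-9)(-19) − (11)(-11) = 292
P_7→P_1: (11)(-5) − (12)(-19) = 173
Σ = 2051
Area = |Σ|/2 = 1025.5.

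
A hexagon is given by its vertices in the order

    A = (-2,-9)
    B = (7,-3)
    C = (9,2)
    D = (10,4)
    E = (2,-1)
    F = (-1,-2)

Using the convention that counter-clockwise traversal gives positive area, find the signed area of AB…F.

54

Apply the surveyor's formula: 2A = Σ (x_i·y_{i+1} − x_{i+1}·y_i), indices taken mod 6.
A→B: (-2)(-3) − (7)(-9) = 69
B→C: (7)(2) − (9)(-3) = 41
C→D: (9)(4) − (10)(2) = 16
D→E: (10)(-1) − (2)(4) = -18
E→F: (2)(-2) − (-1)(-1) = -5
F→A: (-1)(-9) − (-2)(-2) = 5
Σ = 108
Signed area = Σ/2 = 54 (positive ⇒ counter-clockwise traversal).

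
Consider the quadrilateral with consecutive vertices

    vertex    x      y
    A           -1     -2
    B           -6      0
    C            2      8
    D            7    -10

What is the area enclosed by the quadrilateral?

Cross-terms: -12, -48, -76, -24  ⇒  Σ = -160
Area = |Σ|/2 = 80.

80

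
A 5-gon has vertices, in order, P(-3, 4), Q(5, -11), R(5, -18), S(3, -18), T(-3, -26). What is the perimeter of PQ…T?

|PQ| = √((8)² + (-15)²) = √289 = 17
|QR| = √((0)² + (-7)²) = √49 = 7
|RS| = √((-2)² + (0)²) = √4 = 2
|ST| = √((-6)² + (-8)²) = √100 = 10
|TP| = √((0)² + (30)²) = √900 = 30
Perimeter = 17 + 7 + 2 + 10 + 30 = 66.

66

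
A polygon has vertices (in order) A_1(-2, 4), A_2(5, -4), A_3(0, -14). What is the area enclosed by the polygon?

55

Apply the shoelace formula: 2A = Σ (x_i·y_{i+1} − x_{i+1}·y_i), indices taken mod 3.
Σ = (-12) + (-70) + (-28) = -110
Area = |Σ|/2 = 55.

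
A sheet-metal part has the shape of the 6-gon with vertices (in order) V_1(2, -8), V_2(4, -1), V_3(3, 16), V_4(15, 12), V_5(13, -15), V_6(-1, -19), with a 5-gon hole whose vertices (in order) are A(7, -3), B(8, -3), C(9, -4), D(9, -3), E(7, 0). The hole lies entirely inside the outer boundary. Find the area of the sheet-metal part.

348.5

Outer boundary:
Apply the shoelace formula: 2A = Σ (x_i·y_{i+1} − x_{i+1}·y_i), indices taken mod 6.
V_1→V_2: (2)(-1) − (4)(-8) = 30
V_2→V_3: (4)(16) − (3)(-1) = 67
V_3→V_4: (3)(12) − (15)(16) = -204
V_4→V_5: (15)(-15) − (13)(12) = -381
V_5→V_6: (13)(-19) − (-1)(-15) = -262
V_6→V_1: (-1)(-8) − (2)(-19) = 46
Σ = -704
Area = |Σ|/2 = 352.
Hole:
Apply the surveyor's formula: 2A = Σ (x_i·y_{i+1} − x_{i+1}·y_i), indices taken mod 5.
Σ = (3) + (-5) + (9) + (21) + (-21) = 7
Area = |Σ|/2 = 3.5.
Net area = 352 − 3.5 = 348.5.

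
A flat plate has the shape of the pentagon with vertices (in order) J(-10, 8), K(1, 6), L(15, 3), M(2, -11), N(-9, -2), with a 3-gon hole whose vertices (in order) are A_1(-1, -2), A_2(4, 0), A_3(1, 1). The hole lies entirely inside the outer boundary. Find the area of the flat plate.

Outer boundary:
J→K: (-10)(6) − (1)(8) = -68
K→L: (1)(3) − (15)(6) = -87
L→M: (15)(-11) − (2)(3) = -171
M→N: (2)(-2) − (-9)(-11) = -103
N→J: (-9)(8) − (-10)(-2) = -92
Σ = -521
Area = |Σ|/2 = 260.5.
Hole:
Apply Gauss's area formula: 2A = Σ (x_i·y_{i+1} − x_{i+1}·y_i), indices taken mod 3.
Cross-terms: 8, 4, -1  ⇒  Σ = 11
Area = |Σ|/2 = 5.5.
Net area = 260.5 − 5.5 = 255.

255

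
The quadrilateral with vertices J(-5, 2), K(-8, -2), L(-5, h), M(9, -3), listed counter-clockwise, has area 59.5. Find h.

-5

Write out the shoelace sum; only the two edges meeting at L involve h:
2·Area = [((-8)·h − (-5)·(-2)) + ((-5)·(-3) − 9·h)] + 29
       = -17·h + 34 = 119
⇒ h = -5.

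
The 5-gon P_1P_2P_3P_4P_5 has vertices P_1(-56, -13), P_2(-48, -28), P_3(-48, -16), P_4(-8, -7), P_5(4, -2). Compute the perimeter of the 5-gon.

144

|P_1P_2| = √((8)² + (-15)²) = √289 = 17
|P_2P_3| = √((0)² + (12)²) = √144 = 12
|P_3P_4| = √((40)² + (9)²) = √1681 = 41
|P_4P_5| = √((12)² + (5)²) = √169 = 13
|P_5P_1| = √((-60)² + (-11)²) = √3721 = 61
Perimeter = 17 + 12 + 41 + 13 + 61 = 144.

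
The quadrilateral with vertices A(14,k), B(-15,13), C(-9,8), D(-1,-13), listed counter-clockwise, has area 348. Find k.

15

Write out the shoelace sum; only the two edges meeting at A involve k:
2·Area = [((-1)·k − 14·(-13)) + (14·13 − (-15)·k)] + 122
       = 14·k + 486 = 696
⇒ k = 15.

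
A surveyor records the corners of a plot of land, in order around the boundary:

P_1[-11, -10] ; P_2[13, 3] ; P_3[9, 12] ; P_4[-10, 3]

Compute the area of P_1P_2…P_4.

253

Apply the surveyor's formula: 2A = Σ (x_i·y_{i+1} − x_{i+1}·y_i), indices taken mod 4.
Σ = (97) + (129) + (147) + (133) = 506
Area = |Σ|/2 = 253.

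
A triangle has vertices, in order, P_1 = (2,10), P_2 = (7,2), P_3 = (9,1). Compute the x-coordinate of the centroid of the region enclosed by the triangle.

Apply Gauss's area formula. First the cross-terms c_i = x_i·y_{i+1} − x_{i+1}·y_i:
  -66, -11, 88  ⇒  2A = 11, A = 5.5.
Then Σ (x_i + x_{i+1})·c_i = 198, so x̄ = 198 / (6·5.5) = 6.

6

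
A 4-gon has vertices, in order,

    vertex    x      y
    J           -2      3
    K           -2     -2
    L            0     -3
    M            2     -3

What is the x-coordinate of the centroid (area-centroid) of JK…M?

Apply the shoelace (surveyor's) formula. First the cross-terms c_i = x_i·y_{i+1} − x_{i+1}·y_i:
  10, 6, 6, 0  ⇒  2A = 22, A = 11.
Then Σ (x_i + x_{i+1})·c_i = -40, so x̄ = -40 / (6·11) = -20/33.

-20/33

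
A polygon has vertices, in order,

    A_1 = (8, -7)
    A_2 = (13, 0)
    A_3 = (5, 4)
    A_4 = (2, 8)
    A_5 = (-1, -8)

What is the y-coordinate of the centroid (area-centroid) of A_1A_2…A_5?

Apply Gauss's area formula. First the cross-terms c_i = x_i·y_{i+1} − x_{i+1}·y_i:
  91, 52, 32, -8, 71  ⇒  2A = 238, A = 119.
Then Σ (y_i + y_{i+1})·c_i = -1110, so ȳ = -1110 / (6·119) = -185/119.

-185/119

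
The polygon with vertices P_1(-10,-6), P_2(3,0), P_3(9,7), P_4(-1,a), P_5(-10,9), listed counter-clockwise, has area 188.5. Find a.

10

Write out the shoelace sum; only the two edges meeting at P_4 involve a:
2·Area = [(9·a − (-1)·7) + ((-1)·9 − (-10)·a)] + 189
       = 19·a + 187 = 377
⇒ a = 10.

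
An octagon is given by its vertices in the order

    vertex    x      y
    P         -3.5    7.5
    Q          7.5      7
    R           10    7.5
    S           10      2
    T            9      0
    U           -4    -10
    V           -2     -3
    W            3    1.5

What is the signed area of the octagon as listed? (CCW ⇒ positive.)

Apply the shoelace (surveyor's) formula: 2A = Σ (x_i·y_{i+1} − x_{i+1}·y_i), indices taken mod 8.
P→Q: (-3.5)(7) − (7.5)(7.5) = -80.75
Q→R: (7.5)(7.5) − (10)(7) = -13.75
R→S: (10)(2) − (10)(7.5) = -55
S→T: (10)(0) − (9)(2) = -18
T→U: (9)(-10) − (-4)(0) = -90
U→V: (-4)(-3) − (-2)(-10) = -8
V→W: (-2)(1.5) − (3)(-3) = 6
W→P: (3)(7.5) − (-3.5)(1.5) = 27.75
Σ = -231.75
Signed area = Σ/2 = -115.875 (negative ⇒ clockwise traversal).

-115.875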